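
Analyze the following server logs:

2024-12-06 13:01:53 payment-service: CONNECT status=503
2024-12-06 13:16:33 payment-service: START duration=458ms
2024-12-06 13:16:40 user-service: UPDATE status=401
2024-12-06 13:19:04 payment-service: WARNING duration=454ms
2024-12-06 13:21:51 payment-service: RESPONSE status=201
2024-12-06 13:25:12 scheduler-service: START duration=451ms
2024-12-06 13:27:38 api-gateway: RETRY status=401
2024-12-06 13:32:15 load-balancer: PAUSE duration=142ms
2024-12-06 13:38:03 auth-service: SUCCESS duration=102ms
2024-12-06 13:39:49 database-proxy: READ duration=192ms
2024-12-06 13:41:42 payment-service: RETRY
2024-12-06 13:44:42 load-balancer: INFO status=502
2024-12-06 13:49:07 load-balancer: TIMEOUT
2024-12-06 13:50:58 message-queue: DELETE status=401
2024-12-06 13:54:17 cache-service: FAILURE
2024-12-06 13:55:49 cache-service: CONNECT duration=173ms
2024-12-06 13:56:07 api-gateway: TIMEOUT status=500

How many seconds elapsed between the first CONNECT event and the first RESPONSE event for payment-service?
1198

To find the time between events:

1. Locate the first CONNECT event for payment-service: 2024-12-06 13:01:53
2. Locate the first RESPONSE event for payment-service: 2024-12-06 13:21:51
3. Calculate the difference: 2024-12-06 13:21:51 - 2024-12-06 13:01:53 = 1198 seconds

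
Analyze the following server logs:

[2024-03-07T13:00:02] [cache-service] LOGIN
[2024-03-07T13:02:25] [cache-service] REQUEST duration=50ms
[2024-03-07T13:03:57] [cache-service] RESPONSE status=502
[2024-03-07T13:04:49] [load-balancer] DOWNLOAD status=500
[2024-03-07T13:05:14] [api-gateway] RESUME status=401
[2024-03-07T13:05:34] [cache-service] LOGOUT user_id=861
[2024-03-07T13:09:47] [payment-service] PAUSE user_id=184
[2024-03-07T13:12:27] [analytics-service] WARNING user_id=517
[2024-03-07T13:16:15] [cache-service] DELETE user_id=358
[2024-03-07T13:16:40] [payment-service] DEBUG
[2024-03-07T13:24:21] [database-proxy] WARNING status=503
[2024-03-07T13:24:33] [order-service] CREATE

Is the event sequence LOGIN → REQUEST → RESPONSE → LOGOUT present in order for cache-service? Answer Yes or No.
Yes

To verify sequence order:

1. Find all events in sequence LOGIN → REQUEST → RESPONSE → LOGOUT for cache-service
2. Extract their timestamps
3. Check if timestamps are in ascending order
4. Result: Yes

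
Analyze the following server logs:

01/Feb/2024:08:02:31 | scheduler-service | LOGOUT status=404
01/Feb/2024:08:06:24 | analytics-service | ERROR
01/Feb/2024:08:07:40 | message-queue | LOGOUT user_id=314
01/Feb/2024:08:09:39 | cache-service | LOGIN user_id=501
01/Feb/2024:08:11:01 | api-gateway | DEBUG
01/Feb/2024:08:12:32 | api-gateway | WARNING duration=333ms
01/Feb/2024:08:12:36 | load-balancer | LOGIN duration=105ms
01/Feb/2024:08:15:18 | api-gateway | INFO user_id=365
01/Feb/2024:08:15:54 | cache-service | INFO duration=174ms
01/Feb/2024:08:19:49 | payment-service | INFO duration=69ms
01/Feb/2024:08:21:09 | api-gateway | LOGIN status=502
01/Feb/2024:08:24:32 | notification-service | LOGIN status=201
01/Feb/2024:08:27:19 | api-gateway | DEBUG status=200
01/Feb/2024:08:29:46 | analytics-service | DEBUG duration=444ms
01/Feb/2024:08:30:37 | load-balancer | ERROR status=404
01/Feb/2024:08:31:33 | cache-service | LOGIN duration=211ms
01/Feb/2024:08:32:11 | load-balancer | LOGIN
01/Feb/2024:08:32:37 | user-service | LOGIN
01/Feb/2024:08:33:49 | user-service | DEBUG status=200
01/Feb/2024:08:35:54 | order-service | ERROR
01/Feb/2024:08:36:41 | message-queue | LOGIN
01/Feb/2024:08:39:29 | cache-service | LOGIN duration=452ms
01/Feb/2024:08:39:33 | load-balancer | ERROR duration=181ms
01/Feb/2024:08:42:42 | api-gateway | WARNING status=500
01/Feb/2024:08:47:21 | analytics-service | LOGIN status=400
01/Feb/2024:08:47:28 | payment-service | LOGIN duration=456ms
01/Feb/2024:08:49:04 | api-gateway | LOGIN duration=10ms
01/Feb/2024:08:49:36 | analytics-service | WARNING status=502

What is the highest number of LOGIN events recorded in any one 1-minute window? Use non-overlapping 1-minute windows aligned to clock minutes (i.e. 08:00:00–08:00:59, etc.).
2

To find the burst window:

1. Divide the log period into non-overlapping 1-minute windows starting at 08:00
2. Count LOGIN events in each window
3. Find the window with maximum count
4. Maximum events in a window: 2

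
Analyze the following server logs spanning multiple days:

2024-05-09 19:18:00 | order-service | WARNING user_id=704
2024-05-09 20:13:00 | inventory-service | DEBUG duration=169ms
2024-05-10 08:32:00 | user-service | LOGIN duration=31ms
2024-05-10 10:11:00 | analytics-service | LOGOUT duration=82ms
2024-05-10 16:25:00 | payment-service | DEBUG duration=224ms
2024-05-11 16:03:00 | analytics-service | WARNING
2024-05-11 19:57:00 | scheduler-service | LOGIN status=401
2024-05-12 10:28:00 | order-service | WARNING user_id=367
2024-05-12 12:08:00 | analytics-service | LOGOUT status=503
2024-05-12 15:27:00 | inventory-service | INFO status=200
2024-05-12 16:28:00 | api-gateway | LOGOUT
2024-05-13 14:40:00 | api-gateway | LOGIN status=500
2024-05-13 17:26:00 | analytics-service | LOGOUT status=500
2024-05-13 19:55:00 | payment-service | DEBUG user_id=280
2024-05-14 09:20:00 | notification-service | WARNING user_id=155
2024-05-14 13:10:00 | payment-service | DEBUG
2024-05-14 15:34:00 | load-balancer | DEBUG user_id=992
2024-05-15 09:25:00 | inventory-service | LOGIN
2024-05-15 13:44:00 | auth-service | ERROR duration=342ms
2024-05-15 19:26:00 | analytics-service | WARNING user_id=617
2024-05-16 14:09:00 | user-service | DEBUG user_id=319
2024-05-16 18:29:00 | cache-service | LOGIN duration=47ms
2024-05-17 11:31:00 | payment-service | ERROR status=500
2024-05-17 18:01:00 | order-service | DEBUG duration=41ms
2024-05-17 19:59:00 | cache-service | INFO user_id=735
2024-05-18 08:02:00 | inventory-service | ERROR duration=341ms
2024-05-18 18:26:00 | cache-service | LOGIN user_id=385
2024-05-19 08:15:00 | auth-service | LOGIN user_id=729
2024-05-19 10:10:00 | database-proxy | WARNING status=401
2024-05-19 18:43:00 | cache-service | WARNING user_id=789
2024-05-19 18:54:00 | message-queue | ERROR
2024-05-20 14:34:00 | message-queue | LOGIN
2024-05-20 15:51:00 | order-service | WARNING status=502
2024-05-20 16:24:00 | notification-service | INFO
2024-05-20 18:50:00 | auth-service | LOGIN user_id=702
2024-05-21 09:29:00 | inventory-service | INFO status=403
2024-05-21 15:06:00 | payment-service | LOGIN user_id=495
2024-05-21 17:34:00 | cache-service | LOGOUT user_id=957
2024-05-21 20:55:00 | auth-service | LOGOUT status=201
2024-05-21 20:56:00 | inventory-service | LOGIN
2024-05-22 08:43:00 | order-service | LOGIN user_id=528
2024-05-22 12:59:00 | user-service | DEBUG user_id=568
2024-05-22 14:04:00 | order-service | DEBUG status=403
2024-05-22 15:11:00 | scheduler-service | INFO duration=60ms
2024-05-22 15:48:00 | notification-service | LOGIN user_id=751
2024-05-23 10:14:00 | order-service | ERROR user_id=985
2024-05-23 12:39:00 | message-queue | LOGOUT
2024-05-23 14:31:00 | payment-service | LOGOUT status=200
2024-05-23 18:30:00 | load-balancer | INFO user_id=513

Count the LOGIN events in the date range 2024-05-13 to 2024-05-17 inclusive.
3

To filter by date range:

1. Date range: 2024-05-13 through 2024-05-17, both dates inclusive
2. Filter for LOGIN events whose date falls in this range
3. Count matching events: 3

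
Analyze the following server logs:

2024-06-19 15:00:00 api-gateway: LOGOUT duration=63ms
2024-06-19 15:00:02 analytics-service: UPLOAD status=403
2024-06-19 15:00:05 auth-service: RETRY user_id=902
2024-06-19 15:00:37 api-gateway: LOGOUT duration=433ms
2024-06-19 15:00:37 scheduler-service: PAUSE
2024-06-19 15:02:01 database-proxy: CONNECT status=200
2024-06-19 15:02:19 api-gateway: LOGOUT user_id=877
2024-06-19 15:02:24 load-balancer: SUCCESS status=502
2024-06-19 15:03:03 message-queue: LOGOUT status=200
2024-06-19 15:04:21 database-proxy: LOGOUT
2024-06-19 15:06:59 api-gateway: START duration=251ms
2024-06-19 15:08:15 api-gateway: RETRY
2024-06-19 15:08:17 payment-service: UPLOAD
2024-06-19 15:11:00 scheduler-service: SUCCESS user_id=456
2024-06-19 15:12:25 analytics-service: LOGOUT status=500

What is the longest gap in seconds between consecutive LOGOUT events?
484

To find the longest gap:

1. Extract all LOGOUT events in chronological order
2. Calculate time differences between consecutive events
3. Find the maximum difference
4. Longest gap: 484 seconds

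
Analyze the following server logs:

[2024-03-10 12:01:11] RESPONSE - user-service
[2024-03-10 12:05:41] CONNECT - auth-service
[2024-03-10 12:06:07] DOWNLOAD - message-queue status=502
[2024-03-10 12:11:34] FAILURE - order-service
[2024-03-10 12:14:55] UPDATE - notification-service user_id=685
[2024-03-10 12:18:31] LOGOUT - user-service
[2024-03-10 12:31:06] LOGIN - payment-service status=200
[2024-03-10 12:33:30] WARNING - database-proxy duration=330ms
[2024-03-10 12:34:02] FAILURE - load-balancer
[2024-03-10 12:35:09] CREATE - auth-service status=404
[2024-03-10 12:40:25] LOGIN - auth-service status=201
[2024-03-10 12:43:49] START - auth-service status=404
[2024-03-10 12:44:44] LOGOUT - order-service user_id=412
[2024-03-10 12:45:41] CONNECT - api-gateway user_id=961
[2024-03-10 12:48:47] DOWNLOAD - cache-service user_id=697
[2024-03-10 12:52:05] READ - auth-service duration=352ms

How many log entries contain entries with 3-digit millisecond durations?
2

To find matching entries:

1. Pattern to match: entries with 3-digit millisecond durations
2. Scan each log entry for the pattern
3. Count matches: 2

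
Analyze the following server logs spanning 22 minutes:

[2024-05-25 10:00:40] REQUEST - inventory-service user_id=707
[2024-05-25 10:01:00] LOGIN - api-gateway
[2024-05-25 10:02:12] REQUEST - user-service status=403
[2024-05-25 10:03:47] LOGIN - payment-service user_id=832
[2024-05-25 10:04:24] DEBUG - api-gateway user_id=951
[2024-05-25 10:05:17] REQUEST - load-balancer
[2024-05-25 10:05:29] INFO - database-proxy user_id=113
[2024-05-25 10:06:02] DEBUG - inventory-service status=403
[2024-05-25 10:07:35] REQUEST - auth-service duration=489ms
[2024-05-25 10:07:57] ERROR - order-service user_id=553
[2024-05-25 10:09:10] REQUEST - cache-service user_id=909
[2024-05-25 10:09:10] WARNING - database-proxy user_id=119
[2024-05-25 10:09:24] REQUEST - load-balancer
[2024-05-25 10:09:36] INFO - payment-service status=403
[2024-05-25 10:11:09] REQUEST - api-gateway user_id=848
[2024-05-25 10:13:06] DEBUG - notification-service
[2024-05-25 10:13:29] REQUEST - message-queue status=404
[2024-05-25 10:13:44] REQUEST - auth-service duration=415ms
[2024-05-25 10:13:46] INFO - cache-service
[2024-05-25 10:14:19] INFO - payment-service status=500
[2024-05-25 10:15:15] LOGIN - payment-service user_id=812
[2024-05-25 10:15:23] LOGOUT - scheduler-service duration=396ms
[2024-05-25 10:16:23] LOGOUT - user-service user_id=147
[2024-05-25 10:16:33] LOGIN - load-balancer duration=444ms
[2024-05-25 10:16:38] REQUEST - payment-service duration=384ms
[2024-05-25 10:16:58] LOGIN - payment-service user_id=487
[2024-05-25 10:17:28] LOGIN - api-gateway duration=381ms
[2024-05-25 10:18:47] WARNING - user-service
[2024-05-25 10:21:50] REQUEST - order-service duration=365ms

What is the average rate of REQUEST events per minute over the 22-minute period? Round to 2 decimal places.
0.5

To calculate the rate:

1. Count total REQUEST events: 11
2. Total time period: 22 minutes
3. Rate = 11 / 22 = 0.5 events per minute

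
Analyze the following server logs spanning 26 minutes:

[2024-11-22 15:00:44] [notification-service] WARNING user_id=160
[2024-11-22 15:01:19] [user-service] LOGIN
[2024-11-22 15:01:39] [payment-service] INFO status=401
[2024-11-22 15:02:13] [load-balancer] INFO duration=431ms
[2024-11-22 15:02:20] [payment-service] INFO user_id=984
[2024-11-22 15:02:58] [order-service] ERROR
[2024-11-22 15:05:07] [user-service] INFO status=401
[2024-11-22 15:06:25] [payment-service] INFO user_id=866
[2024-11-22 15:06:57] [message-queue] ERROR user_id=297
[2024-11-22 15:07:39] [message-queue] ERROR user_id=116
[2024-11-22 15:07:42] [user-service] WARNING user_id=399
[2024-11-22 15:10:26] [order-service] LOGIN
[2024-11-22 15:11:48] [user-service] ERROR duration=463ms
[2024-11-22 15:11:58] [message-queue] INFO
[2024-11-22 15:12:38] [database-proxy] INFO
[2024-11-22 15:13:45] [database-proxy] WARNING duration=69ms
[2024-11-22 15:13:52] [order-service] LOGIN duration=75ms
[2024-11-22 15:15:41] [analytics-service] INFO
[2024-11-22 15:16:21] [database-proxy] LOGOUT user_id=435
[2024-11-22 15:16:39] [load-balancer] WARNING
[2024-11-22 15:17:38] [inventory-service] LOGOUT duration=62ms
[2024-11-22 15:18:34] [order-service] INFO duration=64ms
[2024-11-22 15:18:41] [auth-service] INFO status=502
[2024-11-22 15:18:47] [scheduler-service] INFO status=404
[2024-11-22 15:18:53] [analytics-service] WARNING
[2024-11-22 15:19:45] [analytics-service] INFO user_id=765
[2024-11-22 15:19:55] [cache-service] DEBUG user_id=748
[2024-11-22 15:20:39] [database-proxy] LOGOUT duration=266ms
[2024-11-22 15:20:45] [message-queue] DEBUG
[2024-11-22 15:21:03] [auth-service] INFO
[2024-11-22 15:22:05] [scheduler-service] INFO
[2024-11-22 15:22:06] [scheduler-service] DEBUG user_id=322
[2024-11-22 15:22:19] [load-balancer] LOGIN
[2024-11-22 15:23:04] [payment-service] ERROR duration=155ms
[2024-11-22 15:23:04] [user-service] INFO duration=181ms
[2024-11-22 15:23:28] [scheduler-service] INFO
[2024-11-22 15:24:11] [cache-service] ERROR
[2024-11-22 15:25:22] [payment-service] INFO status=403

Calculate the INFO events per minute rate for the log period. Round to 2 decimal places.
0.65

To calculate the rate:

1. Count total INFO events: 17
2. Total time period: 26 minutes
3. Rate = 17 / 26 = 0.65 events per minute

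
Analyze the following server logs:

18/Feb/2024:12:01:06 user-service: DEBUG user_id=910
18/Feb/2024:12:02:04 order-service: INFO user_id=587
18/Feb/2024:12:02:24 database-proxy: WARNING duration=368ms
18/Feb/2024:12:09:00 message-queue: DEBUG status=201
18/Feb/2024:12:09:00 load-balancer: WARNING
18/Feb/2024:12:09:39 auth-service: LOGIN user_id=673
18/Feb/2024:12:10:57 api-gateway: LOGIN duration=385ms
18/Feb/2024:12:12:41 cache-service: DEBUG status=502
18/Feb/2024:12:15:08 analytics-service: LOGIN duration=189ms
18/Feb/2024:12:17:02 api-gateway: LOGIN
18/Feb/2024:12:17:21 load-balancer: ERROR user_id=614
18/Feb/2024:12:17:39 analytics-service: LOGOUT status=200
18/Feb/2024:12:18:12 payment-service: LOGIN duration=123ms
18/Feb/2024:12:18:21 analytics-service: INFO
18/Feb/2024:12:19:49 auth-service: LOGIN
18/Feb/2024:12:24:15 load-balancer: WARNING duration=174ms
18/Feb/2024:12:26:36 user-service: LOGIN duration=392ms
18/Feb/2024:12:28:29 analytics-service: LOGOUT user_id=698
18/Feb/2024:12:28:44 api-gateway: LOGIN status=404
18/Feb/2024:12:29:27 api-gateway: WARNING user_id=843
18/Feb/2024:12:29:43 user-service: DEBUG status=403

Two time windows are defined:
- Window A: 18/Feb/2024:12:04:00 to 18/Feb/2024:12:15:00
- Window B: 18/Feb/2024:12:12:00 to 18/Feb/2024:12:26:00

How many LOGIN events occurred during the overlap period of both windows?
0

To find overlap events:

1. Window A: 18/Feb/2024:12:04:00 to 18/Feb/2024:12:15:00
2. Window B: 18/Feb/2024:12:12:00 to 18/Feb/2024:12:26:00
3. Overlap period: 18/Feb/2024:12:12:00 to 18/Feb/2024:12:15:00
4. Count LOGIN events in overlap: 0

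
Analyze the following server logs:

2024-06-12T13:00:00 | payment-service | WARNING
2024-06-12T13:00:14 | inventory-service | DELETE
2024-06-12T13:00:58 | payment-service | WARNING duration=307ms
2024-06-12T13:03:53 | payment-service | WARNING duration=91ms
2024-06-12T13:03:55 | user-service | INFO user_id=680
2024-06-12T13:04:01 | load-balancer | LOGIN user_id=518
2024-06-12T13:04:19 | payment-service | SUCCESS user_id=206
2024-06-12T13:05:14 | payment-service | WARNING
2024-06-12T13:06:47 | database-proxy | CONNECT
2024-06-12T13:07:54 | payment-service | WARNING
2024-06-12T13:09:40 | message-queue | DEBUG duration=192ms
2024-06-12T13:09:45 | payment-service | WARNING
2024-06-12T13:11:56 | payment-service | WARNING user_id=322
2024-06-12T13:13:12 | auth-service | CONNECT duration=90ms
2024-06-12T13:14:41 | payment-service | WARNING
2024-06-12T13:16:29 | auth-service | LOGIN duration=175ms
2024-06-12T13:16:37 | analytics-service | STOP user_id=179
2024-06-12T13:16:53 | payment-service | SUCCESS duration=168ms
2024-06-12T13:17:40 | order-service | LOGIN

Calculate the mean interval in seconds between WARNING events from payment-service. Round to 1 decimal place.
125.9

To calculate average interval:

1. Find all WARNING events for payment-service in order
2. Calculate time gaps between consecutive events
3. Compute mean of gaps: 881 / 7 = 125.9 seconds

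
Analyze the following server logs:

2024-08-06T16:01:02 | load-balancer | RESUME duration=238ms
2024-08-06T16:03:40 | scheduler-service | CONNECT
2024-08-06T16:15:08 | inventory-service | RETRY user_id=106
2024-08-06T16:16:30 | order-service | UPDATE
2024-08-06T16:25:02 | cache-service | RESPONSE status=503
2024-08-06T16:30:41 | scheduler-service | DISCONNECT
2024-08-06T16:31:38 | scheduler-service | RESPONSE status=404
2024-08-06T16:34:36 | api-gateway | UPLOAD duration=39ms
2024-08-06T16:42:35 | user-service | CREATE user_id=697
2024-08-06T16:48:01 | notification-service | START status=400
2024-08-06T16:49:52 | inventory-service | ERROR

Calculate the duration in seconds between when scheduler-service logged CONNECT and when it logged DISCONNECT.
1621

To find the time between events:

1. Locate the first CONNECT event for scheduler-service: 2024-08-06T16:03:40
2. Locate the first DISCONNECT event for scheduler-service: 2024-08-06T16:30:41
3. Calculate the difference: 2024-08-06T16:30:41 - 2024-08-06T16:03:40 = 1621 seconds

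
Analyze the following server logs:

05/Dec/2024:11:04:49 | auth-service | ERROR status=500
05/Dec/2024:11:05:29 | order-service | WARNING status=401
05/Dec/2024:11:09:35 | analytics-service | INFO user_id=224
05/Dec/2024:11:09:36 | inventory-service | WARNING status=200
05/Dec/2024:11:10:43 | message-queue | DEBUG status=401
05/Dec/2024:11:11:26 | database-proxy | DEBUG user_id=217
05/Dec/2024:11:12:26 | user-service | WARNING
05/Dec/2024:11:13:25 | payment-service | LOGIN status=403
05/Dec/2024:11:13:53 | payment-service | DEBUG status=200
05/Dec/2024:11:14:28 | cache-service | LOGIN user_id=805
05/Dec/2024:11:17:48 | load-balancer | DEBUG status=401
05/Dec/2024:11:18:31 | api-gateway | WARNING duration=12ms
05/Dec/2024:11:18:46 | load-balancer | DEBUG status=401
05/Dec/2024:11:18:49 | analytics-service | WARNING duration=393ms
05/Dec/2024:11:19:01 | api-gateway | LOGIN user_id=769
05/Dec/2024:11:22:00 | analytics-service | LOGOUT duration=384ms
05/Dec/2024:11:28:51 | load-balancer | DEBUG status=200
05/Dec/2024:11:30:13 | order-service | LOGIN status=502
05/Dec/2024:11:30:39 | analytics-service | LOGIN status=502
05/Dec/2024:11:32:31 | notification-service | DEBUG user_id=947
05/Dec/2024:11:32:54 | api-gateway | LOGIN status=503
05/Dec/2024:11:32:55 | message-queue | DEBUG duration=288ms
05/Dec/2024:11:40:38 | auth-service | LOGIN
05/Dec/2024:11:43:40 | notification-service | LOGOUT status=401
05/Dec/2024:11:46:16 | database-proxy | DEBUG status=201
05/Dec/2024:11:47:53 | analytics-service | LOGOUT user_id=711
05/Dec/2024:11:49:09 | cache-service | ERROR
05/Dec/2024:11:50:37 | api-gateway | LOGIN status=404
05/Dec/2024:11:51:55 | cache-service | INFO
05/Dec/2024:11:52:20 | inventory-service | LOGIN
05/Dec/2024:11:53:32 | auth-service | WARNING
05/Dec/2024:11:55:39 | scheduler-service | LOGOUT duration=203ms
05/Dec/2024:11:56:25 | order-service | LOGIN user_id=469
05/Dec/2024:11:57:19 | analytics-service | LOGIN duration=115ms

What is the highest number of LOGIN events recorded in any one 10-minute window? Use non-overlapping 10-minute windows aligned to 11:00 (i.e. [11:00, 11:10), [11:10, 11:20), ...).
4

To find the burst window:

1. Divide the log period into non-overlapping 10-minute windows starting at 11:00
2. Count LOGIN events in each window
3. Find the window with maximum count
4. Maximum events in a window: 4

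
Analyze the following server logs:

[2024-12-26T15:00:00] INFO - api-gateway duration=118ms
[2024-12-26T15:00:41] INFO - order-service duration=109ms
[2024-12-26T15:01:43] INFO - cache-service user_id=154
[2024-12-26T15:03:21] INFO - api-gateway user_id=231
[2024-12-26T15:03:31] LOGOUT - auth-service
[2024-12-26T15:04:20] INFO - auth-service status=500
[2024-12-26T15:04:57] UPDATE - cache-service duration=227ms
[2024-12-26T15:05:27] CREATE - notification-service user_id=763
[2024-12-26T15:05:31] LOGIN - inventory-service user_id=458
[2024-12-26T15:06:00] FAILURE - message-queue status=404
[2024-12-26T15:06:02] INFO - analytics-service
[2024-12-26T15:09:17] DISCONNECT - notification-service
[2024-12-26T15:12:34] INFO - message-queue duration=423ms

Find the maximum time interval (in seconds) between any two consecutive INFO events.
392

To find the longest gap:

1. Extract all INFO events in chronological order
2. Calculate time differences between consecutive events
3. Find the maximum difference
4. Longest gap: 392 seconds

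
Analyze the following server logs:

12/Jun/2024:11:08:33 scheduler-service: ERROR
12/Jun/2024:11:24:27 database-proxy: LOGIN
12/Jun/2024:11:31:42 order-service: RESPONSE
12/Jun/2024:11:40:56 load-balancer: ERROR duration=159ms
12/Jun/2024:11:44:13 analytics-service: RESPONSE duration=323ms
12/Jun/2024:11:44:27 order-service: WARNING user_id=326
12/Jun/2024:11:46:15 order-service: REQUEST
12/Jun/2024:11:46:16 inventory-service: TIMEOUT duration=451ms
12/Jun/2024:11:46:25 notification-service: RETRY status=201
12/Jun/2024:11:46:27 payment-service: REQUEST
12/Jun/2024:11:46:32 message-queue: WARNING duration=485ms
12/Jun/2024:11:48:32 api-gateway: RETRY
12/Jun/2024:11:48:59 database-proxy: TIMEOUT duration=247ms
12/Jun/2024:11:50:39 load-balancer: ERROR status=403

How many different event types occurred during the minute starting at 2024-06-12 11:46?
4

To count unique event types:

1. Filter events in the minute starting at 2024-06-12 11:46
2. Extract event types from matching entries
3. Count unique types: 4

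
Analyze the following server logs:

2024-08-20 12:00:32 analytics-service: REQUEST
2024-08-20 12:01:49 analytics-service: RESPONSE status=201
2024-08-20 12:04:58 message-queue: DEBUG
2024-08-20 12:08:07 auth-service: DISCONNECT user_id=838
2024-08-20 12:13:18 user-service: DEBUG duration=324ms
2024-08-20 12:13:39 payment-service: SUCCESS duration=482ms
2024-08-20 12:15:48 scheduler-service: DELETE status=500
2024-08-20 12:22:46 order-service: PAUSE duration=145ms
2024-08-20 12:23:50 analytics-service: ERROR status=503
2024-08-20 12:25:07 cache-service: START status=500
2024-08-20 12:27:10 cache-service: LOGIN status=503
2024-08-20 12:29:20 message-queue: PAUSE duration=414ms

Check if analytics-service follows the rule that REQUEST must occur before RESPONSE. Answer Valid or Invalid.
Valid

To validate ordering:

1. Required order: REQUEST → RESPONSE
2. Rule: REQUEST must occur before RESPONSE
3. Check actual order of events for analytics-service
4. Result: Valid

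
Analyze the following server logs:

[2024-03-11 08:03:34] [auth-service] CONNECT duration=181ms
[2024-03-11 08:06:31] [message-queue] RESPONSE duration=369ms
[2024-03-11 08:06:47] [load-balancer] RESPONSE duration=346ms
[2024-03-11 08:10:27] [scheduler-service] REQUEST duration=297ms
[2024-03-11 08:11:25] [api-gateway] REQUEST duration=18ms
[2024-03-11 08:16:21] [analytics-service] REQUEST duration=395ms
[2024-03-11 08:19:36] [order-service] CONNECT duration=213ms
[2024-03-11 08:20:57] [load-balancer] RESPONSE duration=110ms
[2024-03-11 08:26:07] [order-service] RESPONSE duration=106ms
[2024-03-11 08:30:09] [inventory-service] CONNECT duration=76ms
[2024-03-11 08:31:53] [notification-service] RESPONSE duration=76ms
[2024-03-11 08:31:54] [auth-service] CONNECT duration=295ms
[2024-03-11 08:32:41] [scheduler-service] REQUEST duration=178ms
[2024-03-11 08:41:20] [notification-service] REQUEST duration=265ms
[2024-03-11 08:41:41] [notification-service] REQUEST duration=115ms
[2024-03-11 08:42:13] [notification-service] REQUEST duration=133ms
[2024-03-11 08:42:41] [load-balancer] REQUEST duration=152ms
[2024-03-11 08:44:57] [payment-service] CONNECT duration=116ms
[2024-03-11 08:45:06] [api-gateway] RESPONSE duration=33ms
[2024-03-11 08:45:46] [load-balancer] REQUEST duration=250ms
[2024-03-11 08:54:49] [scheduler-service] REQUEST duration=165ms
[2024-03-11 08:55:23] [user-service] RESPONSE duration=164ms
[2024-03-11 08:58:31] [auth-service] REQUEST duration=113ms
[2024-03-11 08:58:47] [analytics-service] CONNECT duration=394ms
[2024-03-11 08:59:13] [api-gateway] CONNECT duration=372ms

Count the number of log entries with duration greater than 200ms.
10

To count timeouts:

1. Threshold: 200ms
2. Extract duration from each log entry
3. Count entries where duration > 200
4. Timeout count: 10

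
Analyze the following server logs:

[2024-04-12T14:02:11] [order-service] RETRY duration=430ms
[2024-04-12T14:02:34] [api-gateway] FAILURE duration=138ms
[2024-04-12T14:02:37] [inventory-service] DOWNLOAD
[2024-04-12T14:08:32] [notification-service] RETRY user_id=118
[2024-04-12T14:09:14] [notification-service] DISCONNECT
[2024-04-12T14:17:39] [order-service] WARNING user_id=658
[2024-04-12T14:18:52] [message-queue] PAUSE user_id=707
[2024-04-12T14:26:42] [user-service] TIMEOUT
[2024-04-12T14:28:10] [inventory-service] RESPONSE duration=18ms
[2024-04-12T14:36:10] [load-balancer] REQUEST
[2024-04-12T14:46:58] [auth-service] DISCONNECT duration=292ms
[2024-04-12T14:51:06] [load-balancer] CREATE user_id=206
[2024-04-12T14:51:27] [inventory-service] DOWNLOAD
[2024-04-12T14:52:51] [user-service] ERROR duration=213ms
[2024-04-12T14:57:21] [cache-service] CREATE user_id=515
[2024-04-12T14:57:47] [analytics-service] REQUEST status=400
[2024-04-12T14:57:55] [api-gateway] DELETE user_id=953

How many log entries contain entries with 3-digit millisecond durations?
4

To find matching entries:

1. Pattern to match: entries with 3-digit millisecond durations
2. Scan each log entry for the pattern
3. Count matches: 4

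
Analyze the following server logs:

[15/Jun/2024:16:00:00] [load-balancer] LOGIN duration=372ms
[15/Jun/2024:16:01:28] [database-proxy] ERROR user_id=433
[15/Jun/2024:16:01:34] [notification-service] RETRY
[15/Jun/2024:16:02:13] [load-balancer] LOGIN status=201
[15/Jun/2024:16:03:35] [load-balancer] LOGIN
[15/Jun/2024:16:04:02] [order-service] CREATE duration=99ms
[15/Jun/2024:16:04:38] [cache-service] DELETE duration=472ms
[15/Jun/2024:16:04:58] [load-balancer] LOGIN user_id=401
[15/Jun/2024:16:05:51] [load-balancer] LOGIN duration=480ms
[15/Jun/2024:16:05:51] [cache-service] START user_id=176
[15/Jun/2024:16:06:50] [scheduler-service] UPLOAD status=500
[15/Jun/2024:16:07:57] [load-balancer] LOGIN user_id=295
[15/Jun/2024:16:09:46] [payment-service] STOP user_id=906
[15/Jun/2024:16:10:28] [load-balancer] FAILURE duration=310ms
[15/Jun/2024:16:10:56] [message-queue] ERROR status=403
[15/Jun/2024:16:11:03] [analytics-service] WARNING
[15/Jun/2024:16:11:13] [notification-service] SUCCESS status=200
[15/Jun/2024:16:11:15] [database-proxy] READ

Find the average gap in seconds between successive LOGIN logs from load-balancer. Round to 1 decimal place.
95.4

To calculate average interval:

1. Find all LOGIN events for load-balancer in order
2. Calculate time gaps between consecutive events
3. Compute mean of gaps: 477 / 5 = 95.4 seconds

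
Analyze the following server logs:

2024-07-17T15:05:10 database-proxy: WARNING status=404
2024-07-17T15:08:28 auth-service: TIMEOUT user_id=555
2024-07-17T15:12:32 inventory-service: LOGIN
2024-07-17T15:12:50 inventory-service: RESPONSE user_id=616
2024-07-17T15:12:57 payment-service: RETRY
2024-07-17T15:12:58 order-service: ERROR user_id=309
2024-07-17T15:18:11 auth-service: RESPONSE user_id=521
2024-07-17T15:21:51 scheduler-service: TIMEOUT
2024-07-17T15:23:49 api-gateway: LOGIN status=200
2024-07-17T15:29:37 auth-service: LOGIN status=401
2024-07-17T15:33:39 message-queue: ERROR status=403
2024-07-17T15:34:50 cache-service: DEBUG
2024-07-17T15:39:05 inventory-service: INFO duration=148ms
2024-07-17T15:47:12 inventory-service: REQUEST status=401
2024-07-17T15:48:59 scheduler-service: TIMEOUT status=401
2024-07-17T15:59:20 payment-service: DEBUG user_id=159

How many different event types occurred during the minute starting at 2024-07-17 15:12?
4

To count unique event types:

1. Filter events in the minute starting at 2024-07-17 15:12
2. Extract event types from matching entries
3. Count unique types: 4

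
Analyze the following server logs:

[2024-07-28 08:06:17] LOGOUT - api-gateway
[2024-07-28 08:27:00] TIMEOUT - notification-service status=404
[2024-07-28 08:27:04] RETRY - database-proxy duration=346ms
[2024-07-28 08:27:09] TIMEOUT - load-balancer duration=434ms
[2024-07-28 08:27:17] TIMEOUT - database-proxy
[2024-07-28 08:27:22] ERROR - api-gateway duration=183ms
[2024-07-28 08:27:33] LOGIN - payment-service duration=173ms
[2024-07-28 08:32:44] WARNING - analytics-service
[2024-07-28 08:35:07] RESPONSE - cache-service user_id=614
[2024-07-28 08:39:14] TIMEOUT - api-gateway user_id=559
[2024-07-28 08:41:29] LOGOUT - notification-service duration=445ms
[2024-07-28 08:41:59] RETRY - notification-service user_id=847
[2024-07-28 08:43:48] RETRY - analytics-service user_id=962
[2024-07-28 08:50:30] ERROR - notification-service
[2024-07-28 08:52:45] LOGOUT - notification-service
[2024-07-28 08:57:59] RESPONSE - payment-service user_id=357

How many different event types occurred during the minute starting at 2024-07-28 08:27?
4

To count unique event types:

1. Filter events in the minute starting at 2024-07-28 08:27
2. Extract event types from matching entries
3. Count unique types: 4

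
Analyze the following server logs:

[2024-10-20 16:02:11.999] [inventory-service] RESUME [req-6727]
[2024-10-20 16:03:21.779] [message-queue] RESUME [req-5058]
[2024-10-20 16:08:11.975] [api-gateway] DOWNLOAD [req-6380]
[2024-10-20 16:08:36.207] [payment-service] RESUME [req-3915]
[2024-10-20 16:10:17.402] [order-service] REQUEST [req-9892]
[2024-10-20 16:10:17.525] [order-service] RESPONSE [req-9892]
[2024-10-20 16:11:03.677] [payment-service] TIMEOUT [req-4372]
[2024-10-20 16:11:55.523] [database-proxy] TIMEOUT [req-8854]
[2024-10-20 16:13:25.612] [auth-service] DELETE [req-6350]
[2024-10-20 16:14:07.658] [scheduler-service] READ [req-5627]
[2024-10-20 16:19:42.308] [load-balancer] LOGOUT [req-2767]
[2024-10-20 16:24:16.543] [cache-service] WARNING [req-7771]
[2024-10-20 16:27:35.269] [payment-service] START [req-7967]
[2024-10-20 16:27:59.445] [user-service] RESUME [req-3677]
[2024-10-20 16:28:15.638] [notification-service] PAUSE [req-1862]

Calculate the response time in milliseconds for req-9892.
123

To calculate latency:

1. Find REQUEST with id req-9892: 2024-10-20 16:10:17.402
2. Find RESPONSE with id req-9892: 2024-10-20 16:10:17.525
3. Latency: 2024-10-20 16:10:17.525 - 2024-10-20 16:10:17.402 = 123ms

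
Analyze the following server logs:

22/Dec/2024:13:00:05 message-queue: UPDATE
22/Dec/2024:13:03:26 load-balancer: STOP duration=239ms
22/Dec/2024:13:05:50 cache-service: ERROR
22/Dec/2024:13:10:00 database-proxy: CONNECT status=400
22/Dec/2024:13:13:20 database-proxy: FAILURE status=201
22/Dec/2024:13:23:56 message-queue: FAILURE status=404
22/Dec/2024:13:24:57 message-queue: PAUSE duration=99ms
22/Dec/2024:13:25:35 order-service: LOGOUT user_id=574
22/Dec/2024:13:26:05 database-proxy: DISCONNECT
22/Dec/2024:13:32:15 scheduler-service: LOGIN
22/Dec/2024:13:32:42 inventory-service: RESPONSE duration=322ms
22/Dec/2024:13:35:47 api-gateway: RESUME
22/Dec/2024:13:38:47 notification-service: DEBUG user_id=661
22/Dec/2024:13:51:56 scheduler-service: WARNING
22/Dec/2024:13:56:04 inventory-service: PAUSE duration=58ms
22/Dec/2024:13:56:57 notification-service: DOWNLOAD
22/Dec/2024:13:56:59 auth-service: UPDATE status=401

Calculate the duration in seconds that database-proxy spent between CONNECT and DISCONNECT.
965

To calculate state duration:

1. Find CONNECT event for database-proxy: 22/Dec/2024:13:10:00
2. Find DISCONNECT event for database-proxy: 22/Dec/2024:13:26:05
3. Calculate duration: 22/Dec/2024:13:26:05 - 22/Dec/2024:13:10:00 = 965 seconds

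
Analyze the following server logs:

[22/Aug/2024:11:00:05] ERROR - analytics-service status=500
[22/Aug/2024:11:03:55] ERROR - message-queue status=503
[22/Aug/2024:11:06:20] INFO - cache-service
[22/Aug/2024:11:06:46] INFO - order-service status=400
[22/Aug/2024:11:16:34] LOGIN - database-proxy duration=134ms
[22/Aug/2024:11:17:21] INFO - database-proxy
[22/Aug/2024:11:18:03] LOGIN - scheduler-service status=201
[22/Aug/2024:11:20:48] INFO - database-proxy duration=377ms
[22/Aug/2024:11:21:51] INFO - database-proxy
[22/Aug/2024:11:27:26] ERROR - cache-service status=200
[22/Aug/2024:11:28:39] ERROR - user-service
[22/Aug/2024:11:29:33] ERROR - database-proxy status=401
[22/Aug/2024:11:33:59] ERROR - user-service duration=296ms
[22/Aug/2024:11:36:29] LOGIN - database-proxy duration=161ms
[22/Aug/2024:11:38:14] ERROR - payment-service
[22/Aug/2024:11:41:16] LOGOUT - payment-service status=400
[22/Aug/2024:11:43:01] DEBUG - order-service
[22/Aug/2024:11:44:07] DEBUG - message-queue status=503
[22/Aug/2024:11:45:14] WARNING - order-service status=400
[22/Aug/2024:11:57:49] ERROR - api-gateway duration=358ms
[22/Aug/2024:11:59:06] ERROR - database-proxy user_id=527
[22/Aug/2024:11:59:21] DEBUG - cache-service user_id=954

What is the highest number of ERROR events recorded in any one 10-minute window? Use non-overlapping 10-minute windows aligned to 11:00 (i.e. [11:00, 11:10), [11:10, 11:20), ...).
3

To find the burst window:

1. Divide the log period into non-overlapping 10-minute windows starting at 11:00
2. Count ERROR events in each window
3. Find the window with maximum count
4. Maximum events in a window: 3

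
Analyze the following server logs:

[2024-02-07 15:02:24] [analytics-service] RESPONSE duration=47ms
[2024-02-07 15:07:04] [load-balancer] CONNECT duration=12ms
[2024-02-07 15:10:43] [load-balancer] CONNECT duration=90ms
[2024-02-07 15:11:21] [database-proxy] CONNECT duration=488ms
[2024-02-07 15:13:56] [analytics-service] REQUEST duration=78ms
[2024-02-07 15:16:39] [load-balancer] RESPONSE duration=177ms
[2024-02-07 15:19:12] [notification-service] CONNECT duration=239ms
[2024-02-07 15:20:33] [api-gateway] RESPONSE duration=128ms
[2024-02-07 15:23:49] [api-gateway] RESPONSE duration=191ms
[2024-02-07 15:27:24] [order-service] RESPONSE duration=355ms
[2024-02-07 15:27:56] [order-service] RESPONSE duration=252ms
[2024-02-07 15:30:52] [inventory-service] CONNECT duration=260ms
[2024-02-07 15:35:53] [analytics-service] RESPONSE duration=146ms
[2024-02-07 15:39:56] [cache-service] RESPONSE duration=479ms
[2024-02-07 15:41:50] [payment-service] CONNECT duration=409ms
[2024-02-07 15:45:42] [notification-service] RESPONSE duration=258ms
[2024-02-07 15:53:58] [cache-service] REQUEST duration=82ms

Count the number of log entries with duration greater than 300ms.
4

To count timeouts:

1. Threshold: 300ms
2. Extract duration from each log entry
3. Count entries where duration > 300
4. Timeout count: 4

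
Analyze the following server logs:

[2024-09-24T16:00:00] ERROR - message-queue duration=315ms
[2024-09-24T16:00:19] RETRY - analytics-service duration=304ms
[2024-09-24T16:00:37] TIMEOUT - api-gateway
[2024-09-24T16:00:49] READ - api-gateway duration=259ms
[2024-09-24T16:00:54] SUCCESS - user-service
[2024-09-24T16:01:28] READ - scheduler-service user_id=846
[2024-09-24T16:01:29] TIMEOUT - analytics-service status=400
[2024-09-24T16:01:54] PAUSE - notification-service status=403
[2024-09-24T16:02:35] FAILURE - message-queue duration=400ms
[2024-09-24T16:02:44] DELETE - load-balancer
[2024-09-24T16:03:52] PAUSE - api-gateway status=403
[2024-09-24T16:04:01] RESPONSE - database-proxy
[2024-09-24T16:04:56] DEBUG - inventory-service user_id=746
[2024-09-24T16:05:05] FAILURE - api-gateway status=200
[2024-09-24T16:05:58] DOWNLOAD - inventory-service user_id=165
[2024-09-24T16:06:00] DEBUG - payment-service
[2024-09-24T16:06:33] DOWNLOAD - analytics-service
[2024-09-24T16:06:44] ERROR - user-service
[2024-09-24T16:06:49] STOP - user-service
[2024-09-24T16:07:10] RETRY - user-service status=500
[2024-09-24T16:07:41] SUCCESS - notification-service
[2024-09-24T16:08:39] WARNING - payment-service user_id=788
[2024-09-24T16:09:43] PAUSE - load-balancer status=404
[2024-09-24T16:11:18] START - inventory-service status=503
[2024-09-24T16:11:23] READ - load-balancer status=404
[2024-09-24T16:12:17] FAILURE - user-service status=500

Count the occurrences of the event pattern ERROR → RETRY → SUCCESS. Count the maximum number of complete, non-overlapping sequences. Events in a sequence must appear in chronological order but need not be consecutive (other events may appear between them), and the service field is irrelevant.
2

To count sequences:

1. Look for pattern: ERROR → RETRY → SUCCESS
2. Greedily scan the log in chronological order, matching each sequence element in turn (ignoring service)
3. Each time the full pattern completes, increment the count and restart matching from the next event
4. Complete non-overlapping sequences found: 2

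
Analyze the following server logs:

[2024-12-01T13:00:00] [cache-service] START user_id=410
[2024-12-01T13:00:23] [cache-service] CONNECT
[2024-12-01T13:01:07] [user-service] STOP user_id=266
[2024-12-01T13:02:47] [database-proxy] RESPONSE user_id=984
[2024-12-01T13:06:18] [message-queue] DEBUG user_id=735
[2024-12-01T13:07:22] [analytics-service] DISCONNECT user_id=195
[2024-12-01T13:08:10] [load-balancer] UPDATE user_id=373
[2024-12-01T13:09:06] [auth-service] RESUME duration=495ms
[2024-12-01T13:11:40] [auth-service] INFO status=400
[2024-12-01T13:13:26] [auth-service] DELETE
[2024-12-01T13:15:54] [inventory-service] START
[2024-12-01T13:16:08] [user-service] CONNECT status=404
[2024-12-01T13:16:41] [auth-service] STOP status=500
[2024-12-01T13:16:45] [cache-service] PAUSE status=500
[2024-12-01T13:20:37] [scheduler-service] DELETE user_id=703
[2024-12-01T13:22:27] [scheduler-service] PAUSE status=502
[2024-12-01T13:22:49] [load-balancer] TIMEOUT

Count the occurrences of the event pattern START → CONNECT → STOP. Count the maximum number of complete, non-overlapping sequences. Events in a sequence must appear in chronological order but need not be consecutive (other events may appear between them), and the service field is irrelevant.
2

To count sequences:

1. Look for pattern: START → CONNECT → STOP
2. Greedily scan the log in chronological order, matching each sequence element in turn (ignoring service)
3. Each time the full pattern completes, increment the count and restart matching from the next event
4. Complete non-overlapping sequences found: 2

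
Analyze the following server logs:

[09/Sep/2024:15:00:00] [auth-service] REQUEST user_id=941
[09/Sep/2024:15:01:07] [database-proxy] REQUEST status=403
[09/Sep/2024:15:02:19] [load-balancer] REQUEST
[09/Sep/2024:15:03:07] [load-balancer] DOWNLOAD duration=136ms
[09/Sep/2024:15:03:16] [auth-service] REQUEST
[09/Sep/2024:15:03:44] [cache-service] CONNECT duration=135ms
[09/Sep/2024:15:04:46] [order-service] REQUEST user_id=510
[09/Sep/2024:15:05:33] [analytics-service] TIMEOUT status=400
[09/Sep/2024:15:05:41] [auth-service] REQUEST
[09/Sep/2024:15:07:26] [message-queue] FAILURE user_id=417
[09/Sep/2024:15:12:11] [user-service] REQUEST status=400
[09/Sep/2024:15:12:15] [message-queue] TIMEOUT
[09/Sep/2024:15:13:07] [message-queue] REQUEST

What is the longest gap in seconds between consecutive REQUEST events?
390

To find the longest gap:

1. Extract all REQUEST events in chronological order
2. Calculate time differences between consecutive events
3. Find the maximum difference
4. Longest gap: 390 seconds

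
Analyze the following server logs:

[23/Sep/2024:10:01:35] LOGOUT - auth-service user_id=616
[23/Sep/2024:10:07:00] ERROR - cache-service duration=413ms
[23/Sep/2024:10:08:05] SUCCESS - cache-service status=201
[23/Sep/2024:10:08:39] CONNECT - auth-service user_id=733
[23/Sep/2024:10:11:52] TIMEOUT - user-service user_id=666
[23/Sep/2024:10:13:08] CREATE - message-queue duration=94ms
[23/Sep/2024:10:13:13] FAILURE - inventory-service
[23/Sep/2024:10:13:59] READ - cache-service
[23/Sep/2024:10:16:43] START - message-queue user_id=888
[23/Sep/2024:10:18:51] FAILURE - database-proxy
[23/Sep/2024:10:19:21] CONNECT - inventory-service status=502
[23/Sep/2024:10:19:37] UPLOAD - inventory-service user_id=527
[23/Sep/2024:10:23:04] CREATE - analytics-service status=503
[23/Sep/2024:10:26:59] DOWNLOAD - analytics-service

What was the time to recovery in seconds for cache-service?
65

To calculate recovery time:

1. Find ERROR event for cache-service: 23/Sep/2024:10:07:00
2. Find next SUCCESS event for cache-service: 23/Sep/2024:10:08:05
3. Recovery time: 23/Sep/2024:10:08:05 - 23/Sep/2024:10:07:00 = 65 seconds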